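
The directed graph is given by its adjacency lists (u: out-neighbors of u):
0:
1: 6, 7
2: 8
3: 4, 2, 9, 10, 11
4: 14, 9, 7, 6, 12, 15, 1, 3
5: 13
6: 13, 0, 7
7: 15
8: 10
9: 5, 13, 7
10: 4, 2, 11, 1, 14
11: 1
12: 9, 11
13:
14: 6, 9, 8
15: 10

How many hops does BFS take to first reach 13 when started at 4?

Level 0: 4
Level 1: 1, 3, 6, 7, 9, 12, 14, 15
Level 2: 0, 2, 5, 8, 10, 11, 13
13 first appears at level 2.

2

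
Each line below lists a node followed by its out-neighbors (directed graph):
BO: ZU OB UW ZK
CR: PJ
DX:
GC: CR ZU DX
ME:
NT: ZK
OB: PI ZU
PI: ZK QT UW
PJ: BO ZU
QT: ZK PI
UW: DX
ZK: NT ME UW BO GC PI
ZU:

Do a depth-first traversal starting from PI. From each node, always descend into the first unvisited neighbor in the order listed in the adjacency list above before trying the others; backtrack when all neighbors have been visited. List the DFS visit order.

Visit PI
PI → ZK
ZK → NT
ZK → ME
ZK → UW
UW → DX
ZK → BO
BO → ZU
BO → OB
ZK → GC
GC → CR
CR → PJ
PI → QT

PI, ZK, NT, ME, UW, DX, BO, ZU, OB, GC, CR, PJ, QT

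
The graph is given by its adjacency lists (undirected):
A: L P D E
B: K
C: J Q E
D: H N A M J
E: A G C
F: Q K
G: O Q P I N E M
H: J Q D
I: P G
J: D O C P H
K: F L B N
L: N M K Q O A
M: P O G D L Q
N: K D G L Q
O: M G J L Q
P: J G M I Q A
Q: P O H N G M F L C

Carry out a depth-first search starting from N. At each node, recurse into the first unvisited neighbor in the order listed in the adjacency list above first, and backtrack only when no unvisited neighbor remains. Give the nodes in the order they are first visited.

N, K, F, Q, P, J, D, H, A, L, M, O, G, I, E, C, B

Visit N
N → K
K → F
F → Q
Q → P
P → J
J → D
D → H
D → A
A → L
L → M
M → O
O → G
G → I
G → E
E → C
K → B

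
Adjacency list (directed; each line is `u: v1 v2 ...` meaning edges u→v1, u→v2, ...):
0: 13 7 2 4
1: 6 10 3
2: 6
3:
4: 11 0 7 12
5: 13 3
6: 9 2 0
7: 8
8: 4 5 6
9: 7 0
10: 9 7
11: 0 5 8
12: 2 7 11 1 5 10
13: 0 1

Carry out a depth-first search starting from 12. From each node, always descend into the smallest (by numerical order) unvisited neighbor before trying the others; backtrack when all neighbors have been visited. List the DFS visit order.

Visit 12
12 → 1
1 → 3
1 → 6
6 → 0
0 → 2
0 → 4
4 → 7
7 → 8
8 → 5
5 → 13
4 → 11
6 → 9
1 → 10

12 → 1 → 3 → 6 → 0 → 2 → 4 → 7 → 8 → 5 → 13 → 11 → 9 → 10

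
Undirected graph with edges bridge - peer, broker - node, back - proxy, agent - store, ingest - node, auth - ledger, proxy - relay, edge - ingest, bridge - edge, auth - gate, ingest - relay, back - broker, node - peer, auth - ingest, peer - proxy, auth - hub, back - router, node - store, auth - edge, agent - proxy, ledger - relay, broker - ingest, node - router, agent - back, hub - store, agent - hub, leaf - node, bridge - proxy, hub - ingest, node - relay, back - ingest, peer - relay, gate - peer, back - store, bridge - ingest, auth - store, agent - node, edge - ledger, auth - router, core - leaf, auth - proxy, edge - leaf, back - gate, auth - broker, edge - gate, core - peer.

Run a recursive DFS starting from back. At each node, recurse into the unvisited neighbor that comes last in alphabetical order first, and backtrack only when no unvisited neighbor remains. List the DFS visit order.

back, store, node, router, auth, proxy, relay, peer, gate, edge, ledger, leaf, core, ingest, hub, agent, broker, bridge

Visit back
back → store
store → node
node → router
router → auth
auth → proxy
proxy → relay
relay → peer
peer → gate
gate → edge
edge → ledger
edge → leaf
leaf → core
edge → ingest
ingest → hub
hub → agent
ingest → broker
ingest → bridge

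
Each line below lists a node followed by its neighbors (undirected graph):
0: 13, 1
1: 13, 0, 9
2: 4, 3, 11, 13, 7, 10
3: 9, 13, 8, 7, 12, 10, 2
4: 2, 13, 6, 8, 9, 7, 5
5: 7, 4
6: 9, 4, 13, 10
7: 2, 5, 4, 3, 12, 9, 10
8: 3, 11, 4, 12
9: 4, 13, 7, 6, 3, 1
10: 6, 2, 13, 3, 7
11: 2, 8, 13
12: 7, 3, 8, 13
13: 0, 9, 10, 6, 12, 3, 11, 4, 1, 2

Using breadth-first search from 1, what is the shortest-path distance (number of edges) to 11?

Level 0: 1
Level 1: 0, 9, 13
Level 2: 2, 3, 4, 6, 7, 10, 11, 12
Level 3: 5, 8
11 first appears at level 2.

2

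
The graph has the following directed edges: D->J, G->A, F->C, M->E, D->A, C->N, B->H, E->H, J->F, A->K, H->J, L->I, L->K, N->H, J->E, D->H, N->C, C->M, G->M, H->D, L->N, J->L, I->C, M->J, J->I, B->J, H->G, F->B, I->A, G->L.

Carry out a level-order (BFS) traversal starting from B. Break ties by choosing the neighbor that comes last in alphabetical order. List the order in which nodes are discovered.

B -> J -> H -> L -> I -> F -> E -> G -> D -> N -> K -> C -> A -> M

Visit B; enqueue J, H → queue [J, H]
Visit J; enqueue L, I, F, E → queue [H, L, I, F, E]
Visit H; enqueue G, D → queue [L, I, F, E, G, D]
Visit L; enqueue N, K → queue [I, F, E, G, D, N, K]
Visit I; enqueue C, A → queue [F, E, G, D, N, K, C, A]
Visit F → queue [E, G, D, N, K, C, A]
Visit E → queue [G, D, N, K, C, A]
Visit G; enqueue M → queue [D, N, K, C, A, M]
Visit D → queue [N, K, C, A, M]
Visit N → queue [K, C, A, M]
Visit K → queue [C, A, M]
Visit C → queue [A, M]
Visit A → queue [M]
Visit M → queue []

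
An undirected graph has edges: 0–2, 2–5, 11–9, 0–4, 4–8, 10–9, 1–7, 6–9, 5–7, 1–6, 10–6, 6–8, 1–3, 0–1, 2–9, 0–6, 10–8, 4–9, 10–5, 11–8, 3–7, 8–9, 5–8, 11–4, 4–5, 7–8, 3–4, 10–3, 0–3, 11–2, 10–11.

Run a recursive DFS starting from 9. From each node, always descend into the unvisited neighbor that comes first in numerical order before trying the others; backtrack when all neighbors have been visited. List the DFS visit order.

Visit 9
9 → 2
2 → 0
0 → 1
1 → 3
3 → 4
4 → 5
5 → 7
7 → 8
8 → 6
6 → 10
10 → 11

9 → 2 → 0 → 1 → 3 → 4 → 5 → 7 → 8 → 6 → 10 → 11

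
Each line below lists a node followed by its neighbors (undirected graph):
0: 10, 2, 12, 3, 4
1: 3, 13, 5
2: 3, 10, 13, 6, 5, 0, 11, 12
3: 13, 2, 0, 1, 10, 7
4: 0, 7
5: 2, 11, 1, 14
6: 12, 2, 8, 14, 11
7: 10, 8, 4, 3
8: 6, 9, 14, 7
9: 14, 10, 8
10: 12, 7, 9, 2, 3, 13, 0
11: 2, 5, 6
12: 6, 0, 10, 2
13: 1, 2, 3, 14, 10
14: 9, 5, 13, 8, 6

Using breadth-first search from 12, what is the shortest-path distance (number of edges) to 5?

2

Level 0: 12
Level 1: 0, 2, 6, 10
Level 2: 3, 4, 5, 7, 8, 9, 11, 13, 14
Level 3: 1
5 first appears at level 2.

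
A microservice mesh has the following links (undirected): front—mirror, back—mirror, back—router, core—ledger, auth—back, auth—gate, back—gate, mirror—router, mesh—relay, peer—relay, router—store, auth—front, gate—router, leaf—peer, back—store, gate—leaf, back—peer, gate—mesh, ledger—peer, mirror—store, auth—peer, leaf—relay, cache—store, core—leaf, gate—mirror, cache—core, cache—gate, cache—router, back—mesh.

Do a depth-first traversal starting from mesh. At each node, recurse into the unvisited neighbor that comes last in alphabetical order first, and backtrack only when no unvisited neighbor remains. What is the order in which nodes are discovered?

Visit mesh
mesh → relay
relay → peer
peer → ledger
ledger → core
core → leaf
leaf → gate
gate → router
router → store
store → mirror
mirror → front
front → auth
auth → back
store → cache

mesh relay peer ledger core leaf gate router store mirror front auth back cache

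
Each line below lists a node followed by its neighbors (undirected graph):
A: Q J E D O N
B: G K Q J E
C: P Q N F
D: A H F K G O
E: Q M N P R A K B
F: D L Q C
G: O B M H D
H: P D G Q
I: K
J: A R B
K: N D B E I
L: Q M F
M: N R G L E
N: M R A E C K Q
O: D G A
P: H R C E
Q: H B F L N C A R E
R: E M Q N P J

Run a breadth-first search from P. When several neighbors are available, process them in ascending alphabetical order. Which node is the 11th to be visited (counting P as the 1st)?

K

Visit P; enqueue C, E, H, R → queue [C, E, H, R]
Visit C; enqueue F, N, Q → queue [E, H, R, F, N, Q]
Visit E; enqueue A, B, K, M → queue [H, R, F, N, Q, A, B, K, M]
Visit H; enqueue D, G → queue [R, F, N, Q, A, B, K, M, D, G]
Visit R; enqueue J → queue [F, N, Q, A, B, K, M, D, G, J]
Visit F; enqueue L → queue [N, Q, A, B, K, M, D, G, J, L]
Visit N → queue [Q, A, B, K, M, D, G, J, L]
Visit Q → queue [A, B, K, M, D, G, J, L]
Visit A; enqueue O → queue [B, K, M, D, G, J, L, O]
Visit B → queue [K, M, D, G, J, L, O]
Visit K; enqueue I → queue [M, D, G, J, L, O, I]
Visit M → queue [D, G, J, L, O, I]
Visit D → queue [G, J, L, O, I]
Visit G → queue [J, L, O, I]
Visit J → queue [L, O, I]
Visit L → queue [O, I]
Visit O → queue [I]
Visit I → queue []

Visit order: P, C, E, H, R, F, N, Q, A, B, K, M, D, G, J, L, O, I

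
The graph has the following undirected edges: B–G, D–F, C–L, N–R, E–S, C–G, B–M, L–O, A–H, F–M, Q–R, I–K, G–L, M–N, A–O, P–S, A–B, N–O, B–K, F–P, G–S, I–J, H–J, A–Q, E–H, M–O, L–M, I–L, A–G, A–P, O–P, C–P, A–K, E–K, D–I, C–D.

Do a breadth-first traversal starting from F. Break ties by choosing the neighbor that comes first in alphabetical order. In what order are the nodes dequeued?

Visit F; enqueue D, M, P → queue [D, M, P]
Visit D; enqueue C, I → queue [M, P, C, I]
Visit M; enqueue B, L, N, O → queue [P, C, I, B, L, N, O]
Visit P; enqueue A, S → queue [C, I, B, L, N, O, A, S]
Visit C; enqueue G → queue [I, B, L, N, O, A, S, G]
Visit I; enqueue J, K → queue [B, L, N, O, A, S, G, J, K]
Visit B → queue [L, N, O, A, S, G, J, K]
Visit L → queue [N, O, A, S, G, J, K]
Visit N; enqueue R → queue [O, A, S, G, J, K, R]
Visit O → queue [A, S, G, J, K, R]
Visit A; enqueue H, Q → queue [S, G, J, K, R, H, Q]
Visit S; enqueue E → queue [G, J, K, R, H, Q, E]
Visit G → queue [J, K, R, H, Q, E]
Visit J → queue [K, R, H, Q, E]
Visit K → queue [R, H, Q, E]
Visit R → queue [H, Q, E]
Visit H → queue [Q, E]
Visit Q → queue [E]
Visit E → queue []

F -> D -> M -> P -> C -> I -> B -> L -> N -> O -> A -> S -> G -> J -> K -> R -> H -> Q -> E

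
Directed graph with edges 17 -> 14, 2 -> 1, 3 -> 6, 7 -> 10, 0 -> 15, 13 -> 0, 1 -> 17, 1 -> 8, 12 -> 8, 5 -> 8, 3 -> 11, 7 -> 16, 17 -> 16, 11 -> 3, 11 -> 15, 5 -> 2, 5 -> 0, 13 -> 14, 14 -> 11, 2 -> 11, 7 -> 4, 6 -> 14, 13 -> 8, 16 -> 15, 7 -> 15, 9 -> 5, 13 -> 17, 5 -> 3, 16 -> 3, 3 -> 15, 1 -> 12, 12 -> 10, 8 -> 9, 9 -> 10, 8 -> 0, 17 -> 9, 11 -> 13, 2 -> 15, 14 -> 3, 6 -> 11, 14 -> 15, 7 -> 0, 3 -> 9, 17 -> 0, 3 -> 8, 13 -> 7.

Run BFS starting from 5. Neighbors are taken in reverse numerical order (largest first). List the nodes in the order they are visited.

5, 8, 3, 2, 0, 9, 15, 11, 6, 1, 10, 13, 14, 17, 12, 7, 16, 4

Visit 5; enqueue 8, 3, 2, 0 → queue [8, 3, 2, 0]
Visit 8; enqueue 9 → queue [3, 2, 0, 9]
Visit 3; enqueue 15, 11, 6 → queue [2, 0, 9, 15, 11, 6]
Visit 2; enqueue 1 → queue [0, 9, 15, 11, 6, 1]
Visit 0 → queue [9, 15, 11, 6, 1]
Visit 9; enqueue 10 → queue [15, 11, 6, 1, 10]
Visit 15 → queue [11, 6, 1, 10]
Visit 11; enqueue 13 → queue [6, 1, 10, 13]
Visit 6; enqueue 14 → queue [1, 10, 13, 14]
Visit 1; enqueue 17, 12 → queue [10, 13, 14, 17, 12]
Visit 10 → queue [13, 14, 17, 12]
Visit 13; enqueue 7 → queue [14, 17, 12, 7]
Visit 14 → queue [17, 12, 7]
Visit 17; enqueue 16 → queue [12, 7, 16]
Visit 12 → queue [7, 16]
Visit 7; enqueue 4 → queue [16, 4]
Visit 16 → queue [4]
Visit 4 → queue []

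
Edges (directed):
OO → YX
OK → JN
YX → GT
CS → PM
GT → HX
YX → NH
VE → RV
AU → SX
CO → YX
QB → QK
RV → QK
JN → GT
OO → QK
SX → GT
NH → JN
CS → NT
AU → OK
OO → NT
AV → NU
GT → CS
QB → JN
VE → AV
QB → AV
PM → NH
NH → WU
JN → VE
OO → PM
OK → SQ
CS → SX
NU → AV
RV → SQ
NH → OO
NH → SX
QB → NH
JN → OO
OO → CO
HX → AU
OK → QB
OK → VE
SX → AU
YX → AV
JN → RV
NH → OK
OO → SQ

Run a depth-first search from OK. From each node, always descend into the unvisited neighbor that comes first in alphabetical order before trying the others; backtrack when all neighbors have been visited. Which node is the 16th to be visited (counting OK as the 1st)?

AU

Visit OK
OK → JN
JN → GT
GT → CS
CS → NT
CS → PM
PM → NH
NH → OO
OO → CO
CO → YX
YX → AV
AV → NU
OO → QK
OO → SQ
NH → SX
SX → AU
NH → WU
GT → HX
JN → RV
JN → VE
OK → QB

Visit order: OK, JN, GT, CS, NT, PM, NH, OO, CO, YX, AV, NU, QK, SQ, SX, AU, WU, HX, RV, VE, QB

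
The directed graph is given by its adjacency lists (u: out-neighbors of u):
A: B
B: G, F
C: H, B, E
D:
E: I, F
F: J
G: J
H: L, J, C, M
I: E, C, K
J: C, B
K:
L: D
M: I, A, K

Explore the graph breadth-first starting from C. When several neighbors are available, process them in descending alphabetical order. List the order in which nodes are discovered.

Visit C; enqueue H, E, B → queue [H, E, B]
Visit H; enqueue M, L, J → queue [E, B, M, L, J]
Visit E; enqueue I, F → queue [B, M, L, J, I, F]
Visit B; enqueue G → queue [M, L, J, I, F, G]
Visit M; enqueue K, A → queue [L, J, I, F, G, K, A]
Visit L; enqueue D → queue [J, I, F, G, K, A, D]
Visit J → queue [I, F, G, K, A, D]
Visit I → queue [F, G, K, A, D]
Visit F → queue [G, K, A, D]
Visit G → queue [K, A, D]
Visit K → queue [A, D]
Visit A → queue [D]
Visit D → queue []

C H E B M L J I F G K A D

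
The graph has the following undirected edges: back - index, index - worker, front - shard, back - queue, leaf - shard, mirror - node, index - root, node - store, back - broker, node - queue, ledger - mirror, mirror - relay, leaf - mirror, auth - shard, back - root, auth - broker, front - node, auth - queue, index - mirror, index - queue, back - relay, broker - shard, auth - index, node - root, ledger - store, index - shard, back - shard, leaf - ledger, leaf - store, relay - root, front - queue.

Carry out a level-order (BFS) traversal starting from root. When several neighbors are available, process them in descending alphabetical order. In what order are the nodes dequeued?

root relay node index back mirror store queue front worker shard auth broker ledger leaf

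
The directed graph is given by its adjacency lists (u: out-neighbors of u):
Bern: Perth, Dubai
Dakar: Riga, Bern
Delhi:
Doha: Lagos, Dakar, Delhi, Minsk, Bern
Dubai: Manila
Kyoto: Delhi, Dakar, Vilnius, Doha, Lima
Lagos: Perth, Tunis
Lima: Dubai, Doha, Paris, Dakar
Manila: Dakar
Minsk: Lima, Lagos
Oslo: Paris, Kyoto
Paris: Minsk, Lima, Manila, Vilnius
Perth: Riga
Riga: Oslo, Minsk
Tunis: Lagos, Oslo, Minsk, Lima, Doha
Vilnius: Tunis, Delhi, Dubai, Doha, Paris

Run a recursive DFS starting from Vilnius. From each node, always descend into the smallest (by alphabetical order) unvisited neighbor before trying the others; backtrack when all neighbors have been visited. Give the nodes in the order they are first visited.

Visit Vilnius
Vilnius → Delhi
Vilnius → Doha
Doha → Bern
Bern → Dubai
Dubai → Manila
Manila → Dakar
Dakar → Riga
Riga → Minsk
Minsk → Lagos
Lagos → Perth
Lagos → Tunis
Tunis → Lima
Lima → Paris
Tunis → Oslo
Oslo → Kyoto

Vilnius -> Delhi -> Doha -> Bern -> Dubai -> Manila -> Dakar -> Riga -> Minsk -> Lagos -> Perth -> Tunis -> Lima -> Paris -> Oslo -> Kyoto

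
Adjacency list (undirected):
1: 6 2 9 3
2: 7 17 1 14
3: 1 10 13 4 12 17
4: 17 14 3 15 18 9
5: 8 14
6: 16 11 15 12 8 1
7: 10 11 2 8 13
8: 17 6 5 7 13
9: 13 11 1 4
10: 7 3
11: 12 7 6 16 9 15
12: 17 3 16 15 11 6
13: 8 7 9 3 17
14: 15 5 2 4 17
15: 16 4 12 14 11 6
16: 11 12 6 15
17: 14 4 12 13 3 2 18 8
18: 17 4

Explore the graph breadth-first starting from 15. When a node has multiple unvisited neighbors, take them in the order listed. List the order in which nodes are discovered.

Visit 15; enqueue 16, 4, 12, 14, 11, 6 → queue [16, 4, 12, 14, 11, 6]
Visit 16 → queue [4, 12, 14, 11, 6]
Visit 4; enqueue 17, 3, 18, 9 → queue [12, 14, 11, 6, 17, 3, 18, 9]
Visit 12 → queue [14, 11, 6, 17, 3, 18, 9]
Visit 14; enqueue 5, 2 → queue [11, 6, 17, 3, 18, 9, 5, 2]
Visit 11; enqueue 7 → queue [6, 17, 3, 18, 9, 5, 2, 7]
Visit 6; enqueue 8, 1 → queue [17, 3, 18, 9, 5, 2, 7, 8, 1]
Visit 17; enqueue 13 → queue [3, 18, 9, 5, 2, 7, 8, 1, 13]
Visit 3; enqueue 10 → queue [18, 9, 5, 2, 7, 8, 1, 13, 10]
Visit 18 → queue [9, 5, 2, 7, 8, 1, 13, 10]
Visit 9 → queue [5, 2, 7, 8, 1, 13, 10]
Visit 5 → queue [2, 7, 8, 1, 13, 10]
Visit 2 → queue [7, 8, 1, 13, 10]
Visit 7 → queue [8, 1, 13, 10]
Visit 8 → queue [1, 13, 10]
Visit 1 → queue [13, 10]
Visit 13 → queue [10]
Visit 10 → queue []

15 16 4 12 14 11 6 17 3 18 9 5 2 7 8 1 13 10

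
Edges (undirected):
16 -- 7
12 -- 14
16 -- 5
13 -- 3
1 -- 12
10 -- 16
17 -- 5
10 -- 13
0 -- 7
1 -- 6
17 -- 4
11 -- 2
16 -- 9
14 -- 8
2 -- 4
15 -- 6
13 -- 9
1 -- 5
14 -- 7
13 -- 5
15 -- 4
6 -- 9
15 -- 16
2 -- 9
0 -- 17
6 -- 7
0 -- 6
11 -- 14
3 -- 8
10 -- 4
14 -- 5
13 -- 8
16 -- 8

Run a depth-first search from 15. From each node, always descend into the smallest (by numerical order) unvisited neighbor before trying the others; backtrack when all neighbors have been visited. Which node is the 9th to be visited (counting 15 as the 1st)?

Visit 15
15 → 4
4 → 2
2 → 9
9 → 6
6 → 0
0 → 7
7 → 14
14 → 5
5 → 1
1 → 12
5 → 13
13 → 3
3 → 8
8 → 16
16 → 10
5 → 17
14 → 11

Visit order: 15, 4, 2, 9, 6, 0, 7, 14, 5, 1, 12, 13, 3, 8, 16, 10, 17, 11

5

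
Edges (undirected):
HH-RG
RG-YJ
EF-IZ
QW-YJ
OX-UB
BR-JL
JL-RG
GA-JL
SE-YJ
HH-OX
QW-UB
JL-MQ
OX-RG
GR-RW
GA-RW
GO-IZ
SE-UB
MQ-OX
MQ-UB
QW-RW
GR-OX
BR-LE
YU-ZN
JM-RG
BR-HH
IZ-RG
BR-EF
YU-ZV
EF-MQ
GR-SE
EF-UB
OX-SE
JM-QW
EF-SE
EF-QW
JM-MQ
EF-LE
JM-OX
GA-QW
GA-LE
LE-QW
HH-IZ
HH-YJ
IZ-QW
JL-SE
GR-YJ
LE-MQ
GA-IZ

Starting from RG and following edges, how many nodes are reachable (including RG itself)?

18

BFS from RG visits: RG, YJ, OX, JM, JL, IZ, HH, SE, QW, GR, UB, MQ, GA, BR, GO, EF, RW, LE
Reachable nodes: 18 of 21 total.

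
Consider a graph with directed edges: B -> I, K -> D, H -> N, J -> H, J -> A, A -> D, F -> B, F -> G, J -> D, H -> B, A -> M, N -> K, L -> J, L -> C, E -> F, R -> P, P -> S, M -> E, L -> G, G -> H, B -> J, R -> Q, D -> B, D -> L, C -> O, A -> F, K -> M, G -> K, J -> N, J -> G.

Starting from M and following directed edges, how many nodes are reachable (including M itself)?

15

BFS from M visits: M, E, F, B, G, I, J, H, K, A, D, N, L, C, O
Reachable nodes: 15 of 19 total.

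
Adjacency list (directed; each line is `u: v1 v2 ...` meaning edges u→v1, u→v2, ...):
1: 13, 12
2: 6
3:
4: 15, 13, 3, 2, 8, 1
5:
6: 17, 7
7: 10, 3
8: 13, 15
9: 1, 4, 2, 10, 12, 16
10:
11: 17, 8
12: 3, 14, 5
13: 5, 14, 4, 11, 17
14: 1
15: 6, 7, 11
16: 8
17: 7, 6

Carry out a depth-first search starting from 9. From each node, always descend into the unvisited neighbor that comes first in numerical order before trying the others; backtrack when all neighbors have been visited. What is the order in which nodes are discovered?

Visit 9
9 → 1
1 → 12
12 → 3
12 → 5
12 → 14
1 → 13
13 → 4
4 → 2
2 → 6
6 → 7
7 → 10
6 → 17
4 → 8
8 → 15
15 → 11
9 → 16

9 → 1 → 12 → 3 → 5 → 14 → 13 → 4 → 2 → 6 → 7 → 10 → 17 → 8 → 15 → 11 → 16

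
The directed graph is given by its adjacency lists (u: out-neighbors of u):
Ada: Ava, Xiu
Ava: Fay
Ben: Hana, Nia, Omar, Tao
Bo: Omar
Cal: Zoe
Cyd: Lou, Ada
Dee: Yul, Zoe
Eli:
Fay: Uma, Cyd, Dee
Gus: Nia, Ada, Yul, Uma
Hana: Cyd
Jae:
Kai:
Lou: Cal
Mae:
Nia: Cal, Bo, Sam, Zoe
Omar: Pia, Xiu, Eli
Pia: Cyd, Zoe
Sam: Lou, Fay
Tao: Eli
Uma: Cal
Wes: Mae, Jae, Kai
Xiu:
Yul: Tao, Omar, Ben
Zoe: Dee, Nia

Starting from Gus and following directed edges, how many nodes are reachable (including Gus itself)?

21

BFS from Gus visits: Gus, Yul, Uma, Nia, Ada, Tao, Omar, Ben, Cal, Zoe, Sam, Bo, Xiu, Ava, Eli, Pia, Hana, Dee, Lou, Fay, Cyd
Reachable nodes: 21 of 25 total.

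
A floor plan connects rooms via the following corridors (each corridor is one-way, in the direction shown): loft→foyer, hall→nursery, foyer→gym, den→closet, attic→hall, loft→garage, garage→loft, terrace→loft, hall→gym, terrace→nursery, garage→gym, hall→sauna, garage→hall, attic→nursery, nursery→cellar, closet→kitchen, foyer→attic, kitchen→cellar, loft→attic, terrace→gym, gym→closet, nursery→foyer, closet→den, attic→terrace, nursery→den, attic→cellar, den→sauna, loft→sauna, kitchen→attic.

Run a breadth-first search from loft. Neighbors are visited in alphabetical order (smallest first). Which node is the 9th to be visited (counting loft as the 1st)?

terrace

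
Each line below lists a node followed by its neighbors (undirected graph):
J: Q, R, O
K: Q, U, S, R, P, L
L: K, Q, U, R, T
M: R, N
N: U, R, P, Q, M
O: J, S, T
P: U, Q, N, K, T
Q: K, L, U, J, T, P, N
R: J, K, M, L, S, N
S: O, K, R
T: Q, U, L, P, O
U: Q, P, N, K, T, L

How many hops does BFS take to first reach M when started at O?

3

Level 0: O
Level 1: J, S, T
Level 2: K, L, P, Q, R, U
Level 3: M, N
M first appears at level 3.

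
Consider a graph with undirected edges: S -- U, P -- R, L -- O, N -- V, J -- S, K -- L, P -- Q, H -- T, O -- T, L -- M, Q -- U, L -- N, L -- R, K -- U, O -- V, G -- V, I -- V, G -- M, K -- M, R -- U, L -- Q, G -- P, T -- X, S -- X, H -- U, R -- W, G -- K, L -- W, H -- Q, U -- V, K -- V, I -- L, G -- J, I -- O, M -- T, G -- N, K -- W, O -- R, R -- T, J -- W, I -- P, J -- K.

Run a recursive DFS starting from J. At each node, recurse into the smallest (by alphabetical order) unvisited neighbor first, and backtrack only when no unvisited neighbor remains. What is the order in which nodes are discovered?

J → G → K → L → I → O → R → P → Q → H → T → M → X → S → U → V → N → W

Visit J
J → G
G → K
K → L
L → I
I → O
O → R
R → P
P → Q
Q → H
H → T
T → M
T → X
X → S
S → U
U → V
V → N
R → W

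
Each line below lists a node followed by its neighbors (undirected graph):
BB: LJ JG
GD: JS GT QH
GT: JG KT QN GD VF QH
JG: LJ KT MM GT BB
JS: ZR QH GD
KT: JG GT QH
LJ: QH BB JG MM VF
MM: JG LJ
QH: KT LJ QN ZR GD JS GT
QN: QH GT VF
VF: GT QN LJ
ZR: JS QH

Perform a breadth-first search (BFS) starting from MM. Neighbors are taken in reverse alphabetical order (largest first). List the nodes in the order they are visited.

MM -> LJ -> JG -> VF -> QH -> BB -> KT -> GT -> QN -> ZR -> JS -> GD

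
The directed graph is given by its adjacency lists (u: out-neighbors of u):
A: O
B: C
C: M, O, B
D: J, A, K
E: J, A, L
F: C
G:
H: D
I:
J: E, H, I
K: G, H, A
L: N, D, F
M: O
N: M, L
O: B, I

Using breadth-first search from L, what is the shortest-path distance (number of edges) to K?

Level 0: L
Level 1: D, F, N
Level 2: A, C, J, K, M
Level 3: B, E, G, H, I, O
K first appears at level 2.

2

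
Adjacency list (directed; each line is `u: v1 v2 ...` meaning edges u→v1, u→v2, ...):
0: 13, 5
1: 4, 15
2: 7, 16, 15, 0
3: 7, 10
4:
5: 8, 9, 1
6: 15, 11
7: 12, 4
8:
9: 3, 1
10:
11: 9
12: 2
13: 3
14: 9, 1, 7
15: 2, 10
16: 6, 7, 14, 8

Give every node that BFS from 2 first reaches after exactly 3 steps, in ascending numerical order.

Level 0: 2
Level 1: 0, 7, 15, 16
Level 2: 4, 5, 6, 8, 10, 12, 13, 14
Level 3: 1, 3, 9, 11

1, 3, 9, 11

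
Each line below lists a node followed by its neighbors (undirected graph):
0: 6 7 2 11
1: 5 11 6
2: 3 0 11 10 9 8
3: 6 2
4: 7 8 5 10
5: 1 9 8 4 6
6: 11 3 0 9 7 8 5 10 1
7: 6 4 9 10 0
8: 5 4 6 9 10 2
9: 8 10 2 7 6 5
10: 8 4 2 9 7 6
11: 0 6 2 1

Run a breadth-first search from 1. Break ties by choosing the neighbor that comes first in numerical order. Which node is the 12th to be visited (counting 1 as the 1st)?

2

Visit 1; enqueue 5, 6, 11 → queue [5, 6, 11]
Visit 5; enqueue 4, 8, 9 → queue [6, 11, 4, 8, 9]
Visit 6; enqueue 0, 3, 7, 10 → queue [11, 4, 8, 9, 0, 3, 7, 10]
Visit 11; enqueue 2 → queue [4, 8, 9, 0, 3, 7, 10, 2]
Visit 4 → queue [8, 9, 0, 3, 7, 10, 2]
Visit 8 → queue [9, 0, 3, 7, 10, 2]
Visit 9 → queue [0, 3, 7, 10, 2]
Visit 0 → queue [3, 7, 10, 2]
Visit 3 → queue [7, 10, 2]
Visit 7 → queue [10, 2]
Visit 10 → queue [2]
Visit 2 → queue []

Visit order: 1, 5, 6, 11, 4, 8, 9, 0, 3, 7, 10, 2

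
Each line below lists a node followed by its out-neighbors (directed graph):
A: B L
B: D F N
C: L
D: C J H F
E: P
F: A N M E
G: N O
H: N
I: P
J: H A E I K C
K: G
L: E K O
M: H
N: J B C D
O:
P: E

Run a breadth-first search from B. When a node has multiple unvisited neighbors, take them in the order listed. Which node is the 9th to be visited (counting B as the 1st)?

M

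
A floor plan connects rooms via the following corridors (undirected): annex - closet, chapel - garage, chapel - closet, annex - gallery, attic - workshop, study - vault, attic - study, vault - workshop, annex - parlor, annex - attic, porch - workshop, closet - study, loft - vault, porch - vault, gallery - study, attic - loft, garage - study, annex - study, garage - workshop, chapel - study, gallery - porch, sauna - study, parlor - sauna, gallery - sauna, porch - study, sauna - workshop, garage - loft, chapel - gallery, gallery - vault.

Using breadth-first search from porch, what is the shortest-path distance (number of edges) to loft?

2

Level 0: porch
Level 1: gallery, study, vault, workshop
Level 2: annex, attic, chapel, closet, garage, loft, sauna
Level 3: parlor
loft first appears at level 2.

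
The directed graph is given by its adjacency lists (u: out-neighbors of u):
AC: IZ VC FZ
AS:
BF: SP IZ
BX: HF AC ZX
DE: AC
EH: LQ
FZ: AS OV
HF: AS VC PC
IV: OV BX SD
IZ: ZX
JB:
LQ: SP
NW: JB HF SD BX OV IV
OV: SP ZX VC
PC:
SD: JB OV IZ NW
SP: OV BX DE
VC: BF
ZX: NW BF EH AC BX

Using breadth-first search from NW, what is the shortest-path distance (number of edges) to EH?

3

Level 0: NW
Level 1: BX, HF, IV, JB, OV, SD
Level 2: AC, AS, IZ, PC, SP, VC, ZX
Level 3: BF, DE, EH, FZ
Level 4: LQ
EH first appears at level 3.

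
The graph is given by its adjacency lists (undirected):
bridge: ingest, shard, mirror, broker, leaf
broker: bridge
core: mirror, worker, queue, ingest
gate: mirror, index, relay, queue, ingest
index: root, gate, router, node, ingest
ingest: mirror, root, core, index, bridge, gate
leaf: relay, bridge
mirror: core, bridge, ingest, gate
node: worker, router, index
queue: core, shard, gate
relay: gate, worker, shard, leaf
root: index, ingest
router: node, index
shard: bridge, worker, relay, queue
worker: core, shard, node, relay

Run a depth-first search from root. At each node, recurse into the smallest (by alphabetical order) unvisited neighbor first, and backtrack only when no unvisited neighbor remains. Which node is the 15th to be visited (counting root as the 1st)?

Visit root
root → index
index → gate
gate → ingest
ingest → bridge
bridge → broker
bridge → leaf
leaf → relay
relay → shard
shard → queue
queue → core
core → mirror
core → worker
worker → node
node → router

Visit order: root, index, gate, ingest, bridge, broker, leaf, relay, shard, queue, core, mirror, worker, node, router

router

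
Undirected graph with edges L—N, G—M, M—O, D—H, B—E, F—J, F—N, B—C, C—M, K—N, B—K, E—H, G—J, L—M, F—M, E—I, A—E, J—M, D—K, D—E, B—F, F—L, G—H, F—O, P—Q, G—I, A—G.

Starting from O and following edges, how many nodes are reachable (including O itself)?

BFS from O visits: O, M, F, L, J, G, C, N, B, I, H, A, K, E, D
Reachable nodes: 15 of 17 total.

15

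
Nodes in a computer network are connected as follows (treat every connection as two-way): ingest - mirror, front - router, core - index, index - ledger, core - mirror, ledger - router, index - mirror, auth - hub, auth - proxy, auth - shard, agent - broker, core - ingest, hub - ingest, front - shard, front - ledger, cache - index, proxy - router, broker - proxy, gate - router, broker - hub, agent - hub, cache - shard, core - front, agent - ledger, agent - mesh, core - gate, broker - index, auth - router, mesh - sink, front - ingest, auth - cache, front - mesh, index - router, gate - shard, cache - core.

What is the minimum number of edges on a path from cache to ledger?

Level 0: cache
Level 1: auth, core, index, shard
Level 2: broker, front, gate, hub, ingest, ledger, mirror, proxy, router
Level 3: agent, mesh
Level 4: sink
ledger first appears at level 2.

2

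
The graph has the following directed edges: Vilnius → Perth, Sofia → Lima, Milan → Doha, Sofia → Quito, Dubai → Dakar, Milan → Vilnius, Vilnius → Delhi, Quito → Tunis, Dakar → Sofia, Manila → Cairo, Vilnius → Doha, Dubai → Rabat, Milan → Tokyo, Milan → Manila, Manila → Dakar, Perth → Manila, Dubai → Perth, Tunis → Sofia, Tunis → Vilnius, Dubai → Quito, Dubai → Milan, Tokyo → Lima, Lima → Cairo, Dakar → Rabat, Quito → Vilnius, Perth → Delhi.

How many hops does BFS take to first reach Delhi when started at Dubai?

Level 0: Dubai
Level 1: Dakar, Milan, Perth, Quito, Rabat
Level 2: Delhi, Doha, Manila, Sofia, Tokyo, Tunis, Vilnius
Level 3: Cairo, Lima
Delhi first appears at level 2.

2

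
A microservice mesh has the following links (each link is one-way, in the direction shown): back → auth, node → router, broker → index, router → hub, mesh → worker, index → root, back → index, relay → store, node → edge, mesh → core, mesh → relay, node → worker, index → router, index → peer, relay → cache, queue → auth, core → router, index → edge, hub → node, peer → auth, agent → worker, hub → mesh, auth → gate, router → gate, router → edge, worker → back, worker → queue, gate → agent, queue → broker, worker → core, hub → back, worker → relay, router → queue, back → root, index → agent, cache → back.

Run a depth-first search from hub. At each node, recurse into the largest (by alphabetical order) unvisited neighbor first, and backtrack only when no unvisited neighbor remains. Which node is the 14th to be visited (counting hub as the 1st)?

gate

Visit hub
hub → node
node → worker
worker → relay
relay → store
relay → cache
cache → back
back → root
back → index
index → router
router → queue
queue → broker
queue → auth
auth → gate
gate → agent
router → edge
index → peer
worker → core
hub → mesh

Visit order: hub, node, worker, relay, store, cache, back, root, index, router, queue, broker, auth, gate, agent, edge, peer, core, mesh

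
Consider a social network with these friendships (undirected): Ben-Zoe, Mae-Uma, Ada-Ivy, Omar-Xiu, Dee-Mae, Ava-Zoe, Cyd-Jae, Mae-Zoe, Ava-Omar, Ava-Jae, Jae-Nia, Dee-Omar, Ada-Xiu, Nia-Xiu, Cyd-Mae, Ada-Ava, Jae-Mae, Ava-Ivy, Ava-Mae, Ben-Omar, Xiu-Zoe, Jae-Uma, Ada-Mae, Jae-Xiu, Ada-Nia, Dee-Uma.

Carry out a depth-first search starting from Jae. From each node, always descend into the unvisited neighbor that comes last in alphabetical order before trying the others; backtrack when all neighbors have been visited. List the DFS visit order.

Visit Jae
Jae → Xiu
Xiu → Zoe
Zoe → Mae
Mae → Uma
Uma → Dee
Dee → Omar
Omar → Ben
Omar → Ava
Ava → Ivy
Ivy → Ada
Ada → Nia
Mae → Cyd

Jae -> Xiu -> Zoe -> Mae -> Uma -> Dee -> Omar -> Ben -> Ava -> Ivy -> Ada -> Nia -> Cyd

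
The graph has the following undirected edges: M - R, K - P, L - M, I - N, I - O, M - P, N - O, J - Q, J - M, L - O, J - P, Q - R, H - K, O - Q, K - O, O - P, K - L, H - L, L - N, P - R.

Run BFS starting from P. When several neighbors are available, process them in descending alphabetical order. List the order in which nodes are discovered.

Visit P; enqueue R, O, M, K, J → queue [R, O, M, K, J]
Visit R; enqueue Q → queue [O, M, K, J, Q]
Visit O; enqueue N, L, I → queue [M, K, J, Q, N, L, I]
Visit M → queue [K, J, Q, N, L, I]
Visit K; enqueue H → queue [J, Q, N, L, I, H]
Visit J → queue [Q, N, L, I, H]
Visit Q → queue [N, L, I, H]
Visit N → queue [L, I, H]
Visit L → queue [I, H]
Visit I → queue [H]
Visit H → queue []

P, R, O, M, K, J, Q, N, L, I, H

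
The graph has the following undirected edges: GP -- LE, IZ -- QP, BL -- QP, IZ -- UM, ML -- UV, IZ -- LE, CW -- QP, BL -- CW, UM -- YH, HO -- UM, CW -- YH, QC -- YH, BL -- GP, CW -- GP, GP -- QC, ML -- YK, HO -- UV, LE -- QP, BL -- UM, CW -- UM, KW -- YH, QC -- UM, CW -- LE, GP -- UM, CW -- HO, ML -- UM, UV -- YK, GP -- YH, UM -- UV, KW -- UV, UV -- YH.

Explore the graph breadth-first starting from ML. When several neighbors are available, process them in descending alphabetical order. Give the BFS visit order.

Visit ML; enqueue YK, UV, UM → queue [YK, UV, UM]
Visit YK → queue [UV, UM]
Visit UV; enqueue YH, KW, HO → queue [UM, YH, KW, HO]
Visit UM; enqueue QC, IZ, GP, CW, BL → queue [YH, KW, HO, QC, IZ, GP, CW, BL]
Visit YH → queue [KW, HO, QC, IZ, GP, CW, BL]
Visit KW → queue [HO, QC, IZ, GP, CW, BL]
Visit HO → queue [QC, IZ, GP, CW, BL]
Visit QC → queue [IZ, GP, CW, BL]
Visit IZ; enqueue QP, LE → queue [GP, CW, BL, QP, LE]
Visit GP → queue [CW, BL, QP, LE]
Visit CW → queue [BL, QP, LE]
Visit BL → queue [QP, LE]
Visit QP → queue [LE]
Visit LE → queue []

ML → YK → UV → UM → YH → KW → HO → QC → IZ → GP → CW → BL → QP → LE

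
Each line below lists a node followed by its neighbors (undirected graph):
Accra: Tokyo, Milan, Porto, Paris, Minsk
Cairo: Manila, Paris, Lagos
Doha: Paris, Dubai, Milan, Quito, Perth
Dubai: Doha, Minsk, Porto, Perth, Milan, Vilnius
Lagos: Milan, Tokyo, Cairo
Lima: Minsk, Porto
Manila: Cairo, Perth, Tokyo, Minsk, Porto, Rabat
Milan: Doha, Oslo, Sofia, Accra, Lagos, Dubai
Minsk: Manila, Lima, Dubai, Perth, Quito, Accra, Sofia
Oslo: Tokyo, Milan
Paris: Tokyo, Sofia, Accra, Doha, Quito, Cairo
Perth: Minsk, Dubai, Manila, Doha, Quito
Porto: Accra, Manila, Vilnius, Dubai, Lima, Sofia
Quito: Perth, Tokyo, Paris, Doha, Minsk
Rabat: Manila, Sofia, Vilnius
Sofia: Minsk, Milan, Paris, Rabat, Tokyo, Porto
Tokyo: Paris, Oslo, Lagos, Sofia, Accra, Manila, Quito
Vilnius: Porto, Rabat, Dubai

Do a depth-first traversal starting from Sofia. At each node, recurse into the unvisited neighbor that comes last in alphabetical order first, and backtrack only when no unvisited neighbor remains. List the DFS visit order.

Sofia, Tokyo, Quito, Perth, Minsk, Manila, Rabat, Vilnius, Porto, Lima, Dubai, Milan, Oslo, Lagos, Cairo, Paris, Doha, Accra

Visit Sofia
Sofia → Tokyo
Tokyo → Quito
Quito → Perth
Perth → Minsk
Minsk → Manila
Manila → Rabat
Rabat → Vilnius
Vilnius → Porto
Porto → Lima
Porto → Dubai
Dubai → Milan
Milan → Oslo
Milan → Lagos
Lagos → Cairo
Cairo → Paris
Paris → Doha
Paris → Accra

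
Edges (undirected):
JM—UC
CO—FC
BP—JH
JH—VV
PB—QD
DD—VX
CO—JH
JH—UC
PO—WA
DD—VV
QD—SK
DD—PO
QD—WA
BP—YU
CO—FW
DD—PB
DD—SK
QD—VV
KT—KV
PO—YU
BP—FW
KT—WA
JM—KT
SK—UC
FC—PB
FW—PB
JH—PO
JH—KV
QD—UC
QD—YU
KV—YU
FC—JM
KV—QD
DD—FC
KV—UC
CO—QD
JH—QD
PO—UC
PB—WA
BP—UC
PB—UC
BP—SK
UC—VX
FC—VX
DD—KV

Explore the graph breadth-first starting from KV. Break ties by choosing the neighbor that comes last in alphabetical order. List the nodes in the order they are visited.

KV -> YU -> UC -> QD -> KT -> JH -> DD -> PO -> BP -> VX -> SK -> PB -> JM -> WA -> VV -> CO -> FC -> FW

Visit KV; enqueue YU, UC, QD, KT, JH, DD → queue [YU, UC, QD, KT, JH, DD]
Visit YU; enqueue PO, BP → queue [UC, QD, KT, JH, DD, PO, BP]
Visit UC; enqueue VX, SK, PB, JM → queue [QD, KT, JH, DD, PO, BP, VX, SK, PB, JM]
Visit QD; enqueue WA, VV, CO → queue [KT, JH, DD, PO, BP, VX, SK, PB, JM, WA, VV, CO]
Visit KT → queue [JH, DD, PO, BP, VX, SK, PB, JM, WA, VV, CO]
Visit JH → queue [DD, PO, BP, VX, SK, PB, JM, WA, VV, CO]
Visit DD; enqueue FC → queue [PO, BP, VX, SK, PB, JM, WA, VV, CO, FC]
Visit PO → queue [BP, VX, SK, PB, JM, WA, VV, CO, FC]
Visit BP; enqueue FW → queue [VX, SK, PB, JM, WA, VV, CO, FC, FW]
Visit VX → queue [SK, PB, JM, WA, VV, CO, FC, FW]
Visit SK → queue [PB, JM, WA, VV, CO, FC, FW]
Visit PB → queue [JM, WA, VV, CO, FC, FW]
Visit JM → queue [WA, VV, CO, FC, FW]
Visit WA → queue [VV, CO, FC, FW]
Visit VV → queue [CO, FC, FW]
Visit CO → queue [FC, FW]
Visit FC → queue [FW]
Visit FW → queue []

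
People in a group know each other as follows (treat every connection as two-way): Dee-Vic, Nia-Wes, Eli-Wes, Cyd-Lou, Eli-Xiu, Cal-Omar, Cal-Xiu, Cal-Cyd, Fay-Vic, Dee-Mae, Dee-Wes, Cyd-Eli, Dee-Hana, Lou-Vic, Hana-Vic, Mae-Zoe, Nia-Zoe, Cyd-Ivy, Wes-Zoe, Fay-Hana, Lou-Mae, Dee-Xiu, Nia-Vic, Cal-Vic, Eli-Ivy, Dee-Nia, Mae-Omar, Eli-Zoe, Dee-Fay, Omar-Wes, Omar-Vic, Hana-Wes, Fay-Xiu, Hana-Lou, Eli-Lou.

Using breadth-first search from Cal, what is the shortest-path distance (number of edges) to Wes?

2

Level 0: Cal
Level 1: Cyd, Omar, Vic, Xiu
Level 2: Dee, Eli, Fay, Hana, Ivy, Lou, Mae, Nia, Wes
Level 3: Zoe
Wes first appears at level 2.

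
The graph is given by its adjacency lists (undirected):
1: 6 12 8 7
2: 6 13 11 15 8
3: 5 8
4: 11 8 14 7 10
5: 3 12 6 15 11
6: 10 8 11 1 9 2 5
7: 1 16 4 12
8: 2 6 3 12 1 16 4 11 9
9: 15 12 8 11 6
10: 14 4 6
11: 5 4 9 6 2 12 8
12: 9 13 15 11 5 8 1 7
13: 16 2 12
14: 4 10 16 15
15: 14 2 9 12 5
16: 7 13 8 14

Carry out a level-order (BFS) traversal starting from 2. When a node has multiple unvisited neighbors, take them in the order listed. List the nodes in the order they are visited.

2 6 13 11 15 8 10 1 9 5 16 12 4 14 3 7

Visit 2; enqueue 6, 13, 11, 15, 8 → queue [6, 13, 11, 15, 8]
Visit 6; enqueue 10, 1, 9, 5 → queue [13, 11, 15, 8, 10, 1, 9, 5]
Visit 13; enqueue 16, 12 → queue [11, 15, 8, 10, 1, 9, 5, 16, 12]
Visit 11; enqueue 4 → queue [15, 8, 10, 1, 9, 5, 16, 12, 4]
Visit 15; enqueue 14 → queue [8, 10, 1, 9, 5, 16, 12, 4, 14]
Visit 8; enqueue 3 → queue [10, 1, 9, 5, 16, 12, 4, 14, 3]
Visit 10 → queue [1, 9, 5, 16, 12, 4, 14, 3]
Visit 1; enqueue 7 → queue [9, 5, 16, 12, 4, 14, 3, 7]
Visit 9 → queue [5, 16, 12, 4, 14, 3, 7]
Visit 5 → queue [16, 12, 4, 14, 3, 7]
Visit 16 → queue [12, 4, 14, 3, 7]
Visit 12 → queue [4, 14, 3, 7]
Visit 4 → queue [14, 3, 7]
Visit 14 → queue [3, 7]
Visit 3 → queue [7]
Visit 7 → queue []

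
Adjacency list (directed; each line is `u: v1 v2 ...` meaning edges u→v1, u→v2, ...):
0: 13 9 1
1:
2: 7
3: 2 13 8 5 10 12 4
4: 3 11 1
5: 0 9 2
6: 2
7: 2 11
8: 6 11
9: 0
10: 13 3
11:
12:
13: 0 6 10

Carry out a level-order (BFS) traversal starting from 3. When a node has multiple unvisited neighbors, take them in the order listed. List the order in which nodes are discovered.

3 -> 2 -> 13 -> 8 -> 5 -> 10 -> 12 -> 4 -> 7 -> 0 -> 6 -> 11 -> 9 -> 1

Visit 3; enqueue 2, 13, 8, 5, 10, 12, 4 → queue [2, 13, 8, 5, 10, 12, 4]
Visit 2; enqueue 7 → queue [13, 8, 5, 10, 12, 4, 7]
Visit 13; enqueue 0, 6 → queue [8, 5, 10, 12, 4, 7, 0, 6]
Visit 8; enqueue 11 → queue [5, 10, 12, 4, 7, 0, 6, 11]
Visit 5; enqueue 9 → queue [10, 12, 4, 7, 0, 6, 11, 9]
Visit 10 → queue [12, 4, 7, 0, 6, 11, 9]
Visit 12 → queue [4, 7, 0, 6, 11, 9]
Visit 4; enqueue 1 → queue [7, 0, 6, 11, 9, 1]
Visit 7 → queue [0, 6, 11, 9, 1]
Visit 0 → queue [6, 11, 9, 1]
Visit 6 → queue [11, 9, 1]
Visit 11 → queue [9, 1]
Visit 9 → queue [1]
Visit 1 → queue []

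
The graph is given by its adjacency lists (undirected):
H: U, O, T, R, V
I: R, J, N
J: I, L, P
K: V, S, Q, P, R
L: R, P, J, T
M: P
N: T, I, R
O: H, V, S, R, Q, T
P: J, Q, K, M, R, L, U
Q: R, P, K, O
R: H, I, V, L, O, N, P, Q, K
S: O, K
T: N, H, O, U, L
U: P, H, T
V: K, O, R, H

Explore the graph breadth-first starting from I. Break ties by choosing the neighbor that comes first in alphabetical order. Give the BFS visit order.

Visit I; enqueue J, N, R → queue [J, N, R]
Visit J; enqueue L, P → queue [N, R, L, P]
Visit N; enqueue T → queue [R, L, P, T]
Visit R; enqueue H, K, O, Q, V → queue [L, P, T, H, K, O, Q, V]
Visit L → queue [P, T, H, K, O, Q, V]
Visit P; enqueue M, U → queue [T, H, K, O, Q, V, M, U]
Visit T → queue [H, K, O, Q, V, M, U]
Visit H → queue [K, O, Q, V, M, U]
Visit K; enqueue S → queue [O, Q, V, M, U, S]
Visit O → queue [Q, V, M, U, S]
Visit Q → queue [V, M, U, S]
Visit V → queue [M, U, S]
Visit M → queue [U, S]
Visit U → queue [S]
Visit S → queue []

I, J, N, R, L, P, T, H, K, O, Q, V, M, U, S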